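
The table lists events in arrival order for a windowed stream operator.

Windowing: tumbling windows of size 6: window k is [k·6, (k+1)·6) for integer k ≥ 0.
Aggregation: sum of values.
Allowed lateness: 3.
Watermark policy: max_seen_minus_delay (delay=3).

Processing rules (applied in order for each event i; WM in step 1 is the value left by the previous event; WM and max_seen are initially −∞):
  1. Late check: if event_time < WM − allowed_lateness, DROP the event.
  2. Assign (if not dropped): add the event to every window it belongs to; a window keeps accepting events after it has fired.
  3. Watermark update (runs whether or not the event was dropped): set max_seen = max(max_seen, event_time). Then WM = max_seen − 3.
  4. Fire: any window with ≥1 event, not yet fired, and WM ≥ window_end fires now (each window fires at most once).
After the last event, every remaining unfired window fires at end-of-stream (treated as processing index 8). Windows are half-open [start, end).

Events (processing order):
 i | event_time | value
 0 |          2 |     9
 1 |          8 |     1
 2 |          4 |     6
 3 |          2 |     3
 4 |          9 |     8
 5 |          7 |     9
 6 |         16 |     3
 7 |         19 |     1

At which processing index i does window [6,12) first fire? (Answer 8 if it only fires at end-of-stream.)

i=0 t=2 v=9: → [0,6); WM=-1
i=1 t=8 v=1: → [6,12); WM=5
i=2 t=4 v=6: → [0,6); WM=5
i=3 t=2 v=3: → [0,6); WM=5
i=4 t=9 v=8: → [6,12); WM=6; [0,6) fires=18
i=5 t=7 v=9: → [6,12); WM=6
i=6 t=16 v=3: → [12,18); WM=13; [6,12) fires=18
i=7 t=19 v=1: → [18,24); WM=16

6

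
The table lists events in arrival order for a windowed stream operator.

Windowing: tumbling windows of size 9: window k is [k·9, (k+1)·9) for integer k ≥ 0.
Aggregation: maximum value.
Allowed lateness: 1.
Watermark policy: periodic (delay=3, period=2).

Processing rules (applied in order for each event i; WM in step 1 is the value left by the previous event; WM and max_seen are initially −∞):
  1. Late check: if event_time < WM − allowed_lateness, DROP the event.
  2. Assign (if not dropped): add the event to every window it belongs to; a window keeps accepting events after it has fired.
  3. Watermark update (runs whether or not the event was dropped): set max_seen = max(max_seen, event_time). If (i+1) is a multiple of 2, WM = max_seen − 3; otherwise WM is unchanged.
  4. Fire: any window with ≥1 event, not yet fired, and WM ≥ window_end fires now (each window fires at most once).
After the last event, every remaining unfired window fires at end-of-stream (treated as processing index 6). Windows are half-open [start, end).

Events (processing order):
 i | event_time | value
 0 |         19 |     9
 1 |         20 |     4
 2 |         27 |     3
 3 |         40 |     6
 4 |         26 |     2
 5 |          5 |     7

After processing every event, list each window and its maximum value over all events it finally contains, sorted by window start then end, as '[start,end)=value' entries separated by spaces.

i=0 t=19 v=9: → [18,27); WM=−∞
i=1 t=20 v=4: → [18,27); WM=17
i=2 t=27 v=3: → [27,36); WM=17
i=3 t=40 v=6: → [36,45); WM=37; [18,27) fires=9 [27,36) fires=3
i=4 t=26 v=2: DROP (t<37-1); WM=37
i=5 t=5 v=7: DROP (t<37-1); WM=37

[18,27)=9 [27,36)=3 [36,45)=6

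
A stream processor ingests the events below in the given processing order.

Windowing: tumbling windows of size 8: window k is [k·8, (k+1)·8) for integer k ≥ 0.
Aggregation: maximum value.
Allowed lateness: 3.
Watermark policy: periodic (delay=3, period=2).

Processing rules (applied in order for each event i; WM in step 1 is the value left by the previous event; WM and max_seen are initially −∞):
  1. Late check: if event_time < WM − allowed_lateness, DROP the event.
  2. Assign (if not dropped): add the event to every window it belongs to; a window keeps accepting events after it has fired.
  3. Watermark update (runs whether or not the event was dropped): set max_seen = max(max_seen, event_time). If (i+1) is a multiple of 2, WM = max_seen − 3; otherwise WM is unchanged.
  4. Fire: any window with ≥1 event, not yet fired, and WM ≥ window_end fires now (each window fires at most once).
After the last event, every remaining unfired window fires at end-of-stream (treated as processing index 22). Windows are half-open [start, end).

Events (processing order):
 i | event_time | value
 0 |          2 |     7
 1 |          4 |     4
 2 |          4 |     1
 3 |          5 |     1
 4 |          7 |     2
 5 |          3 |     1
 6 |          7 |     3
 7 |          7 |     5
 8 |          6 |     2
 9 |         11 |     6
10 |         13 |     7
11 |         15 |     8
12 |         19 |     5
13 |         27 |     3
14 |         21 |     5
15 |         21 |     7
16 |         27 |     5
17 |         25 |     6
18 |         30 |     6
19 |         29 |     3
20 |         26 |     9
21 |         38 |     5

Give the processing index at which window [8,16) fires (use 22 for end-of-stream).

13

i=0 t=2 v=7: → [0,8); WM=−∞
i=1 t=4 v=4: → [0,8); WM=1
i=2 t=4 v=1: → [0,8); WM=1
i=3 t=5 v=1: → [0,8); WM=2
i=4 t=7 v=2: → [0,8); WM=2
i=5 t=3 v=1: → [0,8); WM=4
i=6 t=7 v=3: → [0,8); WM=4
i=7 t=7 v=5: → [0,8); WM=4
i=8 t=6 v=2: → [0,8); WM=4
i=9 t=11 v=6: → [8,16); WM=8; [0,8) fires=7
i=10 t=13 v=7: → [8,16); WM=8
i=11 t=15 v=8: → [8,16); WM=12
i=12 t=19 v=5: → [16,24); WM=12
i=13 t=27 v=3: → [24,32); WM=24; [8,16) fires=8 [16,24) fires=5
i=14 t=21 v=5: → [16,24); WM=24
i=15 t=21 v=7: → [16,24); WM=24
i=16 t=27 v=5: → [24,32); WM=24
i=17 t=25 v=6: → [24,32); WM=24
i=18 t=30 v=6: → [24,32); WM=24
i=19 t=29 v=3: → [24,32); WM=27
i=20 t=26 v=9: → [24,32); WM=27
i=21 t=38 v=5: → [32,40); WM=35; [24,32) fires=9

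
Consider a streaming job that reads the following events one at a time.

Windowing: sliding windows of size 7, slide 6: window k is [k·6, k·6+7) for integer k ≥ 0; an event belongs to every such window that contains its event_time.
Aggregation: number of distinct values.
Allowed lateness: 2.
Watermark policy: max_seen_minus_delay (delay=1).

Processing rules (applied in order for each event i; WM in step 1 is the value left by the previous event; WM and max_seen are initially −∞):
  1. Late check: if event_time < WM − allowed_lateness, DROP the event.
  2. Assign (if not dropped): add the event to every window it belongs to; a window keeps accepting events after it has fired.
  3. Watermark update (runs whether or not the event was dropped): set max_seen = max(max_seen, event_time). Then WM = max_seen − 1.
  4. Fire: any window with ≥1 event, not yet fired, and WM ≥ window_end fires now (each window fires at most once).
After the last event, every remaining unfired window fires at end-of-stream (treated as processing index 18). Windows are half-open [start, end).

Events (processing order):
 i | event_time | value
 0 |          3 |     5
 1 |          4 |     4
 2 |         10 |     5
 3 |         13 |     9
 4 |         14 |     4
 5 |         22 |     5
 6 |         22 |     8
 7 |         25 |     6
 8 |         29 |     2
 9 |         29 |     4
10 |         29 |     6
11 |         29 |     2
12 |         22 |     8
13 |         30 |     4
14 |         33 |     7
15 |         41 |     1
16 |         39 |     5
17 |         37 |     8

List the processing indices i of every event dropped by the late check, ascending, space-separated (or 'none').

12 17

i=0 t=3 v=5: → [0,7); WM=2
i=1 t=4 v=4: → [0,7); WM=3
i=2 t=10 v=5: → [6,13); WM=9; [0,7) fires=2
i=3 t=13 v=9: → [12,19); WM=12
i=4 t=14 v=4: → [12,19); WM=13; [6,13) fires=1
i=5 t=22 v=5: → [18,25); WM=21; [12,19) fires=2
i=6 t=22 v=8: → [18,25); WM=21
i=7 t=25 v=6: → [24,31); WM=24
i=8 t=29 v=2: → [24,31); WM=28; [18,25) fires=2
i=9 t=29 v=4: → [24,31); WM=28
i=10 t=29 v=6: → [24,31); WM=28
i=11 t=29 v=2: → [24,31); WM=28
i=12 t=22 v=8: DROP (t<28-2); WM=28
i=13 t=30 v=4: → [30,37),[24,31); WM=29
i=14 t=33 v=7: → [30,37); WM=32; [24,31) fires=3
i=15 t=41 v=1: → [36,43); WM=40; [30,37) fires=2
i=16 t=39 v=5: → [36,43); WM=40
i=17 t=37 v=8: DROP (t<40-2); WM=40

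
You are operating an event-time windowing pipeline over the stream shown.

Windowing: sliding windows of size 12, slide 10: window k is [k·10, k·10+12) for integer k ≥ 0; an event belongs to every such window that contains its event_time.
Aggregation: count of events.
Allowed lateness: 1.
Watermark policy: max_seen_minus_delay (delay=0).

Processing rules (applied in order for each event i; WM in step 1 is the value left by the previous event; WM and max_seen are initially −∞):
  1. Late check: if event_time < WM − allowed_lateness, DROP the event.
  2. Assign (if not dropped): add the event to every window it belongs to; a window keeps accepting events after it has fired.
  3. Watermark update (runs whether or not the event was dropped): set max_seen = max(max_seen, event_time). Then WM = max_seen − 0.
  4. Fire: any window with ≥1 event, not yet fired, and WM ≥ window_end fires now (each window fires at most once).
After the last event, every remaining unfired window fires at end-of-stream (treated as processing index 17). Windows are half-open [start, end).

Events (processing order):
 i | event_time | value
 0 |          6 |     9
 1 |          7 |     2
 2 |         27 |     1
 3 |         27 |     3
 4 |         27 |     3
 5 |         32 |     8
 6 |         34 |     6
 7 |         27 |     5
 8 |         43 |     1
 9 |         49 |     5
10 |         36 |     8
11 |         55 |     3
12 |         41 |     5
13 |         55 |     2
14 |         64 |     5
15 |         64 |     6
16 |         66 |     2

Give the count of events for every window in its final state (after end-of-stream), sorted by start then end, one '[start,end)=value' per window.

[0,12)=2 [20,32)=3 [30,42)=2 [40,52)=2 [50,62)=2 [60,72)=3

i=0 t=6 v=9: → [0,12); WM=6
i=1 t=7 v=2: → [0,12); WM=7
i=2 t=27 v=1: → [20,32); WM=27; [0,12) fires=2
i=3 t=27 v=3: → [20,32); WM=27
i=4 t=27 v=3: → [20,32); WM=27
i=5 t=32 v=8: → [30,42); WM=32; [20,32) fires=3
i=6 t=34 v=6: → [30,42); WM=34
i=7 t=27 v=5: DROP (t<34-1); WM=34
i=8 t=43 v=1: → [40,52); WM=43; [30,42) fires=2
i=9 t=49 v=5: → [40,52); WM=49
i=10 t=36 v=8: DROP (t<49-1); WM=49
i=11 t=55 v=3: → [50,62); WM=55; [40,52) fires=2
i=12 t=41 v=5: DROP (t<55-1); WM=55
i=13 t=55 v=2: → [50,62); WM=55
i=14 t=64 v=5: → [60,72); WM=64; [50,62) fires=2
i=15 t=64 v=6: → [60,72); WM=64
i=16 t=66 v=2: → [60,72); WM=66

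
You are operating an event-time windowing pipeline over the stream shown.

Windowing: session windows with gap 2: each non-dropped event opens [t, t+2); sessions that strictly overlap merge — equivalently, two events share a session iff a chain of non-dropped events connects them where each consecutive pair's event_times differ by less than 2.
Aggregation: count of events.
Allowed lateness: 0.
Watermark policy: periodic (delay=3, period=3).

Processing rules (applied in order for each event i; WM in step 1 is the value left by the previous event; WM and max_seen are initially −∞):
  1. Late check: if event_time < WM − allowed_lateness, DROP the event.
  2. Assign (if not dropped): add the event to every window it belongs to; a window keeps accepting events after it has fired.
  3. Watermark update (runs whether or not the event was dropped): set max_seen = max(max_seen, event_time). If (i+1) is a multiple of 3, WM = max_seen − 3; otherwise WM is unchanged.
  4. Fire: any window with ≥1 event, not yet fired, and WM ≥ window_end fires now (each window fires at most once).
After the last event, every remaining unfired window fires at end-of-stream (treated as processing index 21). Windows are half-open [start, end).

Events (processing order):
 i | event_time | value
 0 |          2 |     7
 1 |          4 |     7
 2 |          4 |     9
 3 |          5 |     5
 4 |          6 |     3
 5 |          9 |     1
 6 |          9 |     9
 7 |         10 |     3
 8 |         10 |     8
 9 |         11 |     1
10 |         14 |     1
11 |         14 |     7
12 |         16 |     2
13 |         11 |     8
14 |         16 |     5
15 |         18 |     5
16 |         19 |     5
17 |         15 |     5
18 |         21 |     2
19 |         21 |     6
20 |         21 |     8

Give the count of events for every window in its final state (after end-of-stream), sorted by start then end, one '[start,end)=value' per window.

i=0 t=2 v=7: → [2,4); WM=−∞
i=1 t=4 v=7: → [4,6); WM=−∞
i=2 t=4 v=9: → [4,6); WM=1
i=3 t=5 v=5: → [4,7); WM=1
i=4 t=6 v=3: → [4,8); WM=1
i=5 t=9 v=1: → [9,11); WM=6
i=6 t=9 v=9: → [9,11); WM=6
i=7 t=10 v=3: → [9,12); WM=6
i=8 t=10 v=8: → [9,12); WM=7
i=9 t=11 v=1: → [9,13); WM=7
i=10 t=14 v=1: → [14,16); WM=7
i=11 t=14 v=7: → [14,16); WM=11
i=12 t=16 v=2: → [16,18); WM=11
i=13 t=11 v=8: → [9,13); WM=11
i=14 t=16 v=5: → [16,18); WM=13
i=15 t=18 v=5: → [18,20); WM=13
i=16 t=19 v=5: → [18,21); WM=13
i=17 t=15 v=5: → [14,18); WM=16
i=18 t=21 v=2: → [21,23); WM=16
i=19 t=21 v=6: → [21,23); WM=16
i=20 t=21 v=8: → [21,23); WM=18

[2,4)=1 [4,8)=4 [9,13)=6 [14,18)=5 [18,21)=2 [21,23)=3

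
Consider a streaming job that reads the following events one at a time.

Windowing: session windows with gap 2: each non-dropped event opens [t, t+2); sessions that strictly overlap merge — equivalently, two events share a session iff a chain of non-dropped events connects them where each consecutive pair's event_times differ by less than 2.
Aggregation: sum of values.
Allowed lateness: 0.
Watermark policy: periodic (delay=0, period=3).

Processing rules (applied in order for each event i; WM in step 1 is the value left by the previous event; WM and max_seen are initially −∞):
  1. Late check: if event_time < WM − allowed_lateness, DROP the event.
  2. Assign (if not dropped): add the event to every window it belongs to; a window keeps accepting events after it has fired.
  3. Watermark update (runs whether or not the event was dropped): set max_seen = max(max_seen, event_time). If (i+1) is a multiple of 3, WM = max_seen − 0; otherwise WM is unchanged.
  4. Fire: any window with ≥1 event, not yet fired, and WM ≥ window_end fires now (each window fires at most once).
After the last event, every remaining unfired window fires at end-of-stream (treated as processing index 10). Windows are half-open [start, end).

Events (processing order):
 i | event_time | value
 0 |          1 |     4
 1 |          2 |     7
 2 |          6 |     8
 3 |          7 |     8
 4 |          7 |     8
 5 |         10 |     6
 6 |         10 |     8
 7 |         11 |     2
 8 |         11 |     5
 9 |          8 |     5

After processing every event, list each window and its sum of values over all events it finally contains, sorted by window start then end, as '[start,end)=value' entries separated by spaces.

i=0 t=1 v=4: → [1,3); WM=−∞
i=1 t=2 v=7: → [1,4); WM=−∞
i=2 t=6 v=8: → [6,8); WM=6
i=3 t=7 v=8: → [6,9); WM=6
i=4 t=7 v=8: → [6,9); WM=6
i=5 t=10 v=6: → [10,12); WM=10
i=6 t=10 v=8: → [10,12); WM=10
i=7 t=11 v=2: → [10,13); WM=10
i=8 t=11 v=5: → [10,13); WM=11
i=9 t=8 v=5: DROP (t<11-0); WM=11

[1,4)=11 [6,9)=24 [10,13)=21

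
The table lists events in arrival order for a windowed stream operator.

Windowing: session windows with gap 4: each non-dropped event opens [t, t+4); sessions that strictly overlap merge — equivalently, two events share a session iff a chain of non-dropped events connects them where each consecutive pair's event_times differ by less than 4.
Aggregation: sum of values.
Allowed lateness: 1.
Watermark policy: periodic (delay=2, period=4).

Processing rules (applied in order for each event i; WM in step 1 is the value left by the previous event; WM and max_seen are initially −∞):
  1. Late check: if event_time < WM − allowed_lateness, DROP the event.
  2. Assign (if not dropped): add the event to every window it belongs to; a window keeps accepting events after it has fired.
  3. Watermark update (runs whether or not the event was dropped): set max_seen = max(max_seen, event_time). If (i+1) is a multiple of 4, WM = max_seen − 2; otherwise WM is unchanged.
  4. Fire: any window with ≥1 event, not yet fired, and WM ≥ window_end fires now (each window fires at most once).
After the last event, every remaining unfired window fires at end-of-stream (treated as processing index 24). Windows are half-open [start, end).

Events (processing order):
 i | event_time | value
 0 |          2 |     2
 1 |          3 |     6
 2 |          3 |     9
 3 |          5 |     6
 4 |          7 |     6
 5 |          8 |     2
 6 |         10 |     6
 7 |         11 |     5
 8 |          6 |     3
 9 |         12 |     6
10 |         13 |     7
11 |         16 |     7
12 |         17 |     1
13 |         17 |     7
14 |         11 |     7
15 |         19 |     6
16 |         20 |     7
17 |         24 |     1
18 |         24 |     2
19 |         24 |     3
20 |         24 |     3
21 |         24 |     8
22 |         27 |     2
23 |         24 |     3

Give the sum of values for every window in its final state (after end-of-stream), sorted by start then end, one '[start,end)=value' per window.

i=0 t=2 v=2: → [2,6); WM=−∞
i=1 t=3 v=6: → [2,7); WM=−∞
i=2 t=3 v=9: → [2,7); WM=−∞
i=3 t=5 v=6: → [2,9); WM=3
i=4 t=7 v=6: → [2,11); WM=3
i=5 t=8 v=2: → [2,12); WM=3
i=6 t=10 v=6: → [2,14); WM=3
i=7 t=11 v=5: → [2,15); WM=9
i=8 t=6 v=3: DROP (t<9-1); WM=9
i=9 t=12 v=6: → [2,16); WM=9
i=10 t=13 v=7: → [2,17); WM=9
i=11 t=16 v=7: → [2,20); WM=14
i=12 t=17 v=1: → [2,21); WM=14
i=13 t=17 v=7: → [2,21); WM=14
i=14 t=11 v=7: DROP (t<14-1); WM=14
i=15 t=19 v=6: → [2,23); WM=17
i=16 t=20 v=7: → [2,24); WM=17
i=17 t=24 v=1: → [24,28); WM=17
i=18 t=24 v=2: → [24,28); WM=17
i=19 t=24 v=3: → [24,28); WM=22
i=20 t=24 v=3: → [24,28); WM=22
i=21 t=24 v=8: → [24,28); WM=22
i=22 t=27 v=2: → [24,31); WM=22
i=23 t=24 v=3: → [24,31); WM=25

[2,24)=83 [24,31)=22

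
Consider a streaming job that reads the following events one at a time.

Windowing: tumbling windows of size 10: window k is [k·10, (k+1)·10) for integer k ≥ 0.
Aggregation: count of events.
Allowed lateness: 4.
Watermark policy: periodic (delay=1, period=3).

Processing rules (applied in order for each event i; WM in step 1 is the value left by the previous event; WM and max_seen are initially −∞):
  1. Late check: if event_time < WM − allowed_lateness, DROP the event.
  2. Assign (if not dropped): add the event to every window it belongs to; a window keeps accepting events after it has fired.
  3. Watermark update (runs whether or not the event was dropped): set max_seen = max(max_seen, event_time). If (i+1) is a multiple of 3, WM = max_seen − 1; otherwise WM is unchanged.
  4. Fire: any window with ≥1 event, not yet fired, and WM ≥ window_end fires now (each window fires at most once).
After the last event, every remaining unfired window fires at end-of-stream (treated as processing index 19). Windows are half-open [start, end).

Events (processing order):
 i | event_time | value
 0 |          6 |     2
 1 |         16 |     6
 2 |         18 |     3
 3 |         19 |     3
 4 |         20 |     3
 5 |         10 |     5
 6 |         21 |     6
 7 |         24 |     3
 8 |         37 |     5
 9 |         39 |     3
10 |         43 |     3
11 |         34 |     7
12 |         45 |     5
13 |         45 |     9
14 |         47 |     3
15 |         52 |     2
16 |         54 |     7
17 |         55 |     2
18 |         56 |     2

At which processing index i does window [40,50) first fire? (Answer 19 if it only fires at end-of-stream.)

17

i=0 t=6 v=2: → [0,10); WM=−∞
i=1 t=16 v=6: → [10,20); WM=−∞
i=2 t=18 v=3: → [10,20); WM=17; [0,10) fires=1
i=3 t=19 v=3: → [10,20); WM=17
i=4 t=20 v=3: → [20,30); WM=17
i=5 t=10 v=5: DROP (t<17-4); WM=19
i=6 t=21 v=6: → [20,30); WM=19
i=7 t=24 v=3: → [20,30); WM=19
i=8 t=37 v=5: → [30,40); WM=36; [10,20) fires=3 [20,30) fires=3
i=9 t=39 v=3: → [30,40); WM=36
i=10 t=43 v=3: → [40,50); WM=36
i=11 t=34 v=7: → [30,40); WM=42; [30,40) fires=3
i=12 t=45 v=5: → [40,50); WM=42
i=13 t=45 v=9: → [40,50); WM=42
i=14 t=47 v=3: → [40,50); WM=46
i=15 t=52 v=2: → [50,60); WM=46
i=16 t=54 v=7: → [50,60); WM=46
i=17 t=55 v=2: → [50,60); WM=54; [40,50) fires=4
i=18 t=56 v=2: → [50,60); WM=54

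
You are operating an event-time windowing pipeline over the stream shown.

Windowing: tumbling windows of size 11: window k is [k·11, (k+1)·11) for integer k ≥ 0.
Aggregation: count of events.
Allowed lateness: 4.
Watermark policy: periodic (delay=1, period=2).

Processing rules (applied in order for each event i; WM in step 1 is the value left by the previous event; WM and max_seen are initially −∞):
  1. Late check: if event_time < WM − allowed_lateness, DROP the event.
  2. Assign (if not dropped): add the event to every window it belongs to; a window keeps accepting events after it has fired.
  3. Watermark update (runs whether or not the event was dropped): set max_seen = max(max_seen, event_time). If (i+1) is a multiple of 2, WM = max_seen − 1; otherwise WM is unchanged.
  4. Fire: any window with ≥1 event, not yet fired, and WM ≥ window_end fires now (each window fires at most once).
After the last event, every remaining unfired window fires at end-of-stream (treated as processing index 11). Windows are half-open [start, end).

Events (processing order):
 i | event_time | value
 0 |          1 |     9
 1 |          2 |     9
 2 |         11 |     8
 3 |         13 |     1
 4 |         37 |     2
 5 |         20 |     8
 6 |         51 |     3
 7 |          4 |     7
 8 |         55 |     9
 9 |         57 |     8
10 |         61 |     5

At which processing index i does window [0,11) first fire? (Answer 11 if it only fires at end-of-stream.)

i=0 t=1 v=9: → [0,11); WM=−∞
i=1 t=2 v=9: → [0,11); WM=1
i=2 t=11 v=8: → [11,22); WM=1
i=3 t=13 v=1: → [11,22); WM=12; [0,11) fires=2
i=4 t=37 v=2: → [33,44); WM=12
i=5 t=20 v=8: → [11,22); WM=36; [11,22) fires=3
i=6 t=51 v=3: → [44,55); WM=36
i=7 t=4 v=7: DROP (t<36-4); WM=50; [33,44) fires=1
i=8 t=55 v=9: → [55,66); WM=50
i=9 t=57 v=8: → [55,66); WM=56; [44,55) fires=1
i=10 t=61 v=5: → [55,66); WM=56

3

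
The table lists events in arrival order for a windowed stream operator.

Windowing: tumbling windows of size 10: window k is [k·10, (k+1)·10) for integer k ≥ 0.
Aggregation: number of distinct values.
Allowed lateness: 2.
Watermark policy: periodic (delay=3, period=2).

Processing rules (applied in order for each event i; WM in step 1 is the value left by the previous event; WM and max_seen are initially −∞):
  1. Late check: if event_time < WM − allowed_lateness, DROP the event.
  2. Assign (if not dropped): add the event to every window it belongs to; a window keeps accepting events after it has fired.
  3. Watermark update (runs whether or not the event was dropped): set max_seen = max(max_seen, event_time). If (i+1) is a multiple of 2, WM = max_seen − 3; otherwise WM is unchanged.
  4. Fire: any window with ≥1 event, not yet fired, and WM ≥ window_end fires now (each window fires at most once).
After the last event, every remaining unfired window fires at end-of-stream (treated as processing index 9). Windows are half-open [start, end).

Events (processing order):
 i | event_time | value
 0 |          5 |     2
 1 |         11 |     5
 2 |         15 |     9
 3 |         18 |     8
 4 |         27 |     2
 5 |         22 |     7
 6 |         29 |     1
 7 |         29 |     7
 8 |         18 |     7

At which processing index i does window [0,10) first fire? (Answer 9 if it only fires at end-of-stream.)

3

i=0 t=5 v=2: → [0,10); WM=−∞
i=1 t=11 v=5: → [10,20); WM=8
i=2 t=15 v=9: → [10,20); WM=8
i=3 t=18 v=8: → [10,20); WM=15; [0,10) fires=1
i=4 t=27 v=2: → [20,30); WM=15
i=5 t=22 v=7: → [20,30); WM=24; [10,20) fires=3
i=6 t=29 v=1: → [20,30); WM=24
i=7 t=29 v=7: → [20,30); WM=26
i=8 t=18 v=7: DROP (t<26-2); WM=26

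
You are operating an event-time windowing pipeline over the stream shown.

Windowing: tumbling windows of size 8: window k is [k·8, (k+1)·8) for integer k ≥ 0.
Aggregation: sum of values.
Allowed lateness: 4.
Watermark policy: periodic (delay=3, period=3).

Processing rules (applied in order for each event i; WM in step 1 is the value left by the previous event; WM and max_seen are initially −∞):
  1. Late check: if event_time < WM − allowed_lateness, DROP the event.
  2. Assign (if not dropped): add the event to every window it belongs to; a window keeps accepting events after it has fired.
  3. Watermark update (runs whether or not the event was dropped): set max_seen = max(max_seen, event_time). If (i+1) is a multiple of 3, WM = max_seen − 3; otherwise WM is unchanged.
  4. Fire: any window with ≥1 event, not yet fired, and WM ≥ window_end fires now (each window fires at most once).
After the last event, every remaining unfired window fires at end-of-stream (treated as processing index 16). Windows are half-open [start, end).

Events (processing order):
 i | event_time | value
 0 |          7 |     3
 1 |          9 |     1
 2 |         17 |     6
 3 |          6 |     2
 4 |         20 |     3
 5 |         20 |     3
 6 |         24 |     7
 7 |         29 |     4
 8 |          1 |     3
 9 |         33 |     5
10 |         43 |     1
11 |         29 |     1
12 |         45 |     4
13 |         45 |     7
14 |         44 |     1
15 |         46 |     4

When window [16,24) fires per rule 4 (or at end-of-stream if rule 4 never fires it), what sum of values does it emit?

12

i=0 t=7 v=3: → [0,8); WM=−∞
i=1 t=9 v=1: → [8,16); WM=−∞
i=2 t=17 v=6: → [16,24); WM=14; [0,8) fires=3
i=3 t=6 v=2: DROP (t<14-4); WM=14
i=4 t=20 v=3: → [16,24); WM=14
i=5 t=20 v=3: → [16,24); WM=17; [8,16) fires=1
i=6 t=24 v=7: → [24,32); WM=17
i=7 t=29 v=4: → [24,32); WM=17
i=8 t=1 v=3: DROP (t<17-4); WM=26; [16,24) fires=12
i=9 t=33 v=5: → [32,40); WM=26
i=10 t=43 v=1: → [40,48); WM=26
i=11 t=29 v=1: → [24,32); WM=40; [24,32) fires=12 [32,40) fires=5
i=12 t=45 v=4: → [40,48); WM=40
i=13 t=45 v=7: → [40,48); WM=40
i=14 t=44 v=1: → [40,48); WM=42
i=15 t=46 v=4: → [40,48); WM=42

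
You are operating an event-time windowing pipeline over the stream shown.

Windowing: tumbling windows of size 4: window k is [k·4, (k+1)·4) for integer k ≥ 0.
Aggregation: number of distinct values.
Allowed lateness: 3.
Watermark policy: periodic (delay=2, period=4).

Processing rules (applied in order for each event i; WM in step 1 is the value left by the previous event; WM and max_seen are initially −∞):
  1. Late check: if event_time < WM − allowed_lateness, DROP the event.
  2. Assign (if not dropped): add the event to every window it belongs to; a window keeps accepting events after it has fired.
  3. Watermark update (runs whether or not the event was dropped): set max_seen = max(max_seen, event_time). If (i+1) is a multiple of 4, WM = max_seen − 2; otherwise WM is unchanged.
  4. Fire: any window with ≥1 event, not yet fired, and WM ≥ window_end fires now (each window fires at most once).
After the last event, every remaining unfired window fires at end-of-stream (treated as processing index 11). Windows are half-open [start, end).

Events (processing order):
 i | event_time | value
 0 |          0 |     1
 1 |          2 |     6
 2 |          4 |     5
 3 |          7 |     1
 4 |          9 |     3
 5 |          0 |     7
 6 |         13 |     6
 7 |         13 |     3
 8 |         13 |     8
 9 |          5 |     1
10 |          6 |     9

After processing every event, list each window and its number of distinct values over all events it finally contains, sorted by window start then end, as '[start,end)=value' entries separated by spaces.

i=0 t=0 v=1: → [0,4); WM=−∞
i=1 t=2 v=6: → [0,4); WM=−∞
i=2 t=4 v=5: → [4,8); WM=−∞
i=3 t=7 v=1: → [4,8); WM=5; [0,4) fires=2
i=4 t=9 v=3: → [8,12); WM=5
i=5 t=0 v=7: DROP (t<5-3); WM=5
i=6 t=13 v=6: → [12,16); WM=5
i=7 t=13 v=3: → [12,16); WM=11; [4,8) fires=2
i=8 t=13 v=8: → [12,16); WM=11
i=9 t=5 v=1: DROP (t<11-3); WM=11
i=10 t=6 v=9: DROP (t<11-3); WM=11

[0,4)=2 [4,8)=2 [8,12)=1 [12,16)=3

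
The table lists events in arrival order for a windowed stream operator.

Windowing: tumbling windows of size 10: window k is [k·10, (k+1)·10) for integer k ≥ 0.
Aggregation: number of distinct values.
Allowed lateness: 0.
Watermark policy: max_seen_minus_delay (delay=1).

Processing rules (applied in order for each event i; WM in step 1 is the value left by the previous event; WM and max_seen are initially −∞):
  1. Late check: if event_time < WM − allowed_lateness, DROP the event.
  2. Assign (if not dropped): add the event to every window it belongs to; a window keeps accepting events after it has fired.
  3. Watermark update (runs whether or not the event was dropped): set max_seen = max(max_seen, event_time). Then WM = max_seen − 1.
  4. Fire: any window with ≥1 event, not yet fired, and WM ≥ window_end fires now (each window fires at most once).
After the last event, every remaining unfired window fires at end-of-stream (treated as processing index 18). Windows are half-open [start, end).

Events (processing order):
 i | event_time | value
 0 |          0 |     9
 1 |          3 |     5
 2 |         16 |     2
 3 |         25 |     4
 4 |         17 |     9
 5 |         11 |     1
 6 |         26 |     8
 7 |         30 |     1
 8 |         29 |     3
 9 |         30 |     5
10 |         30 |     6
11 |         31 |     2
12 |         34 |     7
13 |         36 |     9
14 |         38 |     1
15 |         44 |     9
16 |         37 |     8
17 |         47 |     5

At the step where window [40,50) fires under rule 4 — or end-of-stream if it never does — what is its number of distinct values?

2

i=0 t=0 v=9: → [0,10); WM=-1
i=1 t=3 v=5: → [0,10); WM=2
i=2 t=16 v=2: → [10,20); WM=15; [0,10) fires=2
i=3 t=25 v=4: → [20,30); WM=24; [10,20) fires=1
i=4 t=17 v=9: DROP (t<24-0); WM=24
i=5 t=11 v=1: DROP (t<24-0); WM=24
i=6 t=26 v=8: → [20,30); WM=25
i=7 t=30 v=1: → [30,40); WM=29
i=8 t=29 v=3: → [20,30); WM=29
i=9 t=30 v=5: → [30,40); WM=29
i=10 t=30 v=6: → [30,40); WM=29
i=11 t=31 v=2: → [30,40); WM=30; [20,30) fires=3
i=12 t=34 v=7: → [30,40); WM=33
i=13 t=36 v=9: → [30,40); WM=35
i=14 t=38 v=1: → [30,40); WM=37
i=15 t=44 v=9: → [40,50); WM=43; [30,40) fires=6
i=16 t=37 v=8: DROP (t<43-0); WM=43
i=17 t=47 v=5: → [40,50); WM=46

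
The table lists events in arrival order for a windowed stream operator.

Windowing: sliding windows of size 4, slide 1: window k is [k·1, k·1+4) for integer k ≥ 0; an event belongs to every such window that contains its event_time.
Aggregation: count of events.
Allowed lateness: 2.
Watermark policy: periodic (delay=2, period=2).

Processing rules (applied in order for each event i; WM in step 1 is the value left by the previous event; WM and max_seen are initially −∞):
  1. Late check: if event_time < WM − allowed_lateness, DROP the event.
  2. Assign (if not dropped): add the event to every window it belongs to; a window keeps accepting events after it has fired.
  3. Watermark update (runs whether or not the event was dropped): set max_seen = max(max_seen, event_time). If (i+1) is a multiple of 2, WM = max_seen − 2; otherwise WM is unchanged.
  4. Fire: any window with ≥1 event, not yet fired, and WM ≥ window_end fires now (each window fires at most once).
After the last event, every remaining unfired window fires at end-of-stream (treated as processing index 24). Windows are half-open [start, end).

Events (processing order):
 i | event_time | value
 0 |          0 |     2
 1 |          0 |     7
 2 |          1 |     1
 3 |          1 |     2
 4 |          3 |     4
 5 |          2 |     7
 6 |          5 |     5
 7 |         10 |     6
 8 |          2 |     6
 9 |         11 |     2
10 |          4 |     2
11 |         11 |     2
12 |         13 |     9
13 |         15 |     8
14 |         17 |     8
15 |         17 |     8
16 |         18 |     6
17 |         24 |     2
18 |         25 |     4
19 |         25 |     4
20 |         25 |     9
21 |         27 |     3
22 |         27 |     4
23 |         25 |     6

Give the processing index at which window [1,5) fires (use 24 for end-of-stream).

7

i=0 t=0 v=2: → [0,4); WM=−∞
i=1 t=0 v=7: → [0,4); WM=-2
i=2 t=1 v=1: → [1,5),[0,4); WM=-2
i=3 t=1 v=2: → [1,5),[0,4); WM=-1
i=4 t=3 v=4: → [3,7),[2,6),[1,5),[0,4); WM=-1
i=5 t=2 v=7: → [2,6),[1,5),[0,4); WM=1
i=6 t=5 v=5: → [5,9),[4,8),[3,7),[2,6); WM=1
i=7 t=10 v=6: → [10,14),[9,13),[8,12),[7,11); WM=8; [0,4) fires=6 [1,5) fires=4 [2,6) fires=3 [3,7) fires=2 [4,8) fires=1
i=8 t=2 v=6: DROP (t<8-2); WM=8
i=9 t=11 v=2: → [11,15),[10,14),[9,13),[8,12); WM=9; [5,9) fires=1
i=10 t=4 v=2: DROP (t<9-2); WM=9
i=11 t=11 v=2: → [11,15),[10,14),[9,13),[8,12); WM=9
i=12 t=13 v=9: → [13,17),[12,16),[11,15),[10,14); WM=9
i=13 t=15 v=8: → [15,19),[14,18),[13,17),[12,16); WM=13; [7,11) fires=1 [8,12) fires=3 [9,13) fires=3
i=14 t=17 v=8: → [17,21),[16,20),[15,19),[14,18); WM=13
i=15 t=17 v=8: → [17,21),[16,20),[15,19),[14,18); WM=15; [10,14) fires=4 [11,15) fires=3
i=16 t=18 v=6: → [18,22),[17,21),[16,20),[15,19); WM=15
i=17 t=24 v=2: → [24,28),[23,27),[22,26),[21,25); WM=22; [12,16) fires=2 [13,17) fires=2 [14,18) fires=3 [15,19) fires=4 [16,20) fires=3 [17,21) fires=3 [18,22) fires=1
i=18 t=25 v=4: → [25,29),[24,28),[23,27),[22,26); WM=22
i=19 t=25 v=4: → [25,29),[24,28),[23,27),[22,26); WM=23
i=20 t=25 v=9: → [25,29),[24,28),[23,27),[22,26); WM=23
i=21 t=27 v=3: → [27,31),[26,30),[25,29),[24,28); WM=25; [21,25) fires=1
i=22 t=27 v=4: → [27,31),[26,30),[25,29),[24,28); WM=25
i=23 t=25 v=6: → [25,29),[24,28),[23,27),[22,26); WM=25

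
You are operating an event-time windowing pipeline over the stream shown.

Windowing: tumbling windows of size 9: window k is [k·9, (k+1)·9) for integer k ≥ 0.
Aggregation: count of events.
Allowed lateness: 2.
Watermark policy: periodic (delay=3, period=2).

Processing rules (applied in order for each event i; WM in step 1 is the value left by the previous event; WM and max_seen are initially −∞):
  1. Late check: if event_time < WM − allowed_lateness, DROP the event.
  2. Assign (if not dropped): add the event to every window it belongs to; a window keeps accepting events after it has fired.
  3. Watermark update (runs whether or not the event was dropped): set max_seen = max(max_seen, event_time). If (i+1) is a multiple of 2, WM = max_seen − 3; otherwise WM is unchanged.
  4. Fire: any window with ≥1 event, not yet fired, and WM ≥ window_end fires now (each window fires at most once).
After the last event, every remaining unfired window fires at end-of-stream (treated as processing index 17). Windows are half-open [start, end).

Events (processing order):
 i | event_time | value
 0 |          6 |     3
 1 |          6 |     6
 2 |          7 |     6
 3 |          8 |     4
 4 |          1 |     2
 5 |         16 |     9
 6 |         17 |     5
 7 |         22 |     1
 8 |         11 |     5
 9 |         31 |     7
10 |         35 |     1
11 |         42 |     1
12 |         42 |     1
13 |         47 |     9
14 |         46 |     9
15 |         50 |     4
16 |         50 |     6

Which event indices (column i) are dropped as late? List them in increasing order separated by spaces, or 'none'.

i=0 t=6 v=3: → [0,9); WM=−∞
i=1 t=6 v=6: → [0,9); WM=3
i=2 t=7 v=6: → [0,9); WM=3
i=3 t=8 v=4: → [0,9); WM=5
i=4 t=1 v=2: DROP (t<5-2); WM=5
i=5 t=16 v=9: → [9,18); WM=13; [0,9) fires=4
i=6 t=17 v=5: → [9,18); WM=13
i=7 t=22 v=1: → [18,27); WM=19; [9,18) fires=2
i=8 t=11 v=5: DROP (t<19-2); WM=19
i=9 t=31 v=7: → [27,36); WM=28; [18,27) fires=1
i=10 t=35 v=1: → [27,36); WM=28
i=11 t=42 v=1: → [36,45); WM=39; [27,36) fires=2
i=12 t=42 v=1: → [36,45); WM=39
i=13 t=47 v=9: → [45,54); WM=44
i=14 t=46 v=9: → [45,54); WM=44
i=15 t=50 v=4: → [45,54); WM=47; [36,45) fires=2
i=16 t=50 v=6: → [45,54); WM=47

4 8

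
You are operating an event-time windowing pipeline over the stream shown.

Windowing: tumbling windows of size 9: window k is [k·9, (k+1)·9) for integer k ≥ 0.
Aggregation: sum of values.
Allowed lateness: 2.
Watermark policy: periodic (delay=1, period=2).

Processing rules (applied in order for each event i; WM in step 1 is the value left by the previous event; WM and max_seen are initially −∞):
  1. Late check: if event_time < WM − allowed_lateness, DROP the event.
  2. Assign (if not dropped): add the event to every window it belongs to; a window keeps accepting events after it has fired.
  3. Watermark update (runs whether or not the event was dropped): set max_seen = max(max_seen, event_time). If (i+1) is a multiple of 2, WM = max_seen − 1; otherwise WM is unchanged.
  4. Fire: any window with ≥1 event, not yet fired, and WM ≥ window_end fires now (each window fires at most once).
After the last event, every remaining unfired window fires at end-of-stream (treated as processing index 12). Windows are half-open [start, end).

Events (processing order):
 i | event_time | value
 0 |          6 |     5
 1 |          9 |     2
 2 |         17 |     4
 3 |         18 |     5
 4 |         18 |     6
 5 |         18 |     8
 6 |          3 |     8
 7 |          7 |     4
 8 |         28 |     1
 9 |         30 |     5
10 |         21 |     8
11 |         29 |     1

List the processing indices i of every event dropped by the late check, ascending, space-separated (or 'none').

6 7 10

i=0 t=6 v=5: → [0,9); WM=−∞
i=1 t=9 v=2: → [9,18); WM=8
i=2 t=17 v=4: → [9,18); WM=8
i=3 t=18 v=5: → [18,27); WM=17; [0,9) fires=5
i=4 t=18 v=6: → [18,27); WM=17
i=5 t=18 v=8: → [18,27); WM=17
i=6 t=3 v=8: DROP (t<17-2); WM=17
i=7 t=7 v=4: DROP (t<17-2); WM=17
i=8 t=28 v=1: → [27,36); WM=17
i=9 t=30 v=5: → [27,36); WM=29; [9,18) fires=6 [18,27) fires=19
i=10 t=21 v=8: DROP (t<29-2); WM=29
i=11 t=29 v=1: → [27,36); WM=29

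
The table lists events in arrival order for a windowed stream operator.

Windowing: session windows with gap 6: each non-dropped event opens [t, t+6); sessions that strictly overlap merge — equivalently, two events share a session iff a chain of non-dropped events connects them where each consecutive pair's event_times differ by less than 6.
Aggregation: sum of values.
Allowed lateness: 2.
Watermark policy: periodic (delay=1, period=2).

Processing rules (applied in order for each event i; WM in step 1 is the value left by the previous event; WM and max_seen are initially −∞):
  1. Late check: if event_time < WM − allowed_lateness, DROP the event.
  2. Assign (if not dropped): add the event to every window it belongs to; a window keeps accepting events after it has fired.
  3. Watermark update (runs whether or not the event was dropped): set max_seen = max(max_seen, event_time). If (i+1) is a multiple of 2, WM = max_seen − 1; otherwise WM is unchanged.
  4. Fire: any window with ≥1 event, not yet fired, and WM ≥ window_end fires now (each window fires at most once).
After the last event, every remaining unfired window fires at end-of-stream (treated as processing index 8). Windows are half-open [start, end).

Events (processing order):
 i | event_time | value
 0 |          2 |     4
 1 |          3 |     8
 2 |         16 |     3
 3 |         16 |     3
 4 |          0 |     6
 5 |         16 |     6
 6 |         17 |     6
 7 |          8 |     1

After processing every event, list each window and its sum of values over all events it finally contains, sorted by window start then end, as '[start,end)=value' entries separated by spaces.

i=0 t=2 v=4: → [2,8); WM=−∞
i=1 t=3 v=8: → [2,9); WM=2
i=2 t=16 v=3: → [16,22); WM=2
i=3 t=16 v=3: → [16,22); WM=15
i=4 t=0 v=6: DROP (t<15-2); WM=15
i=5 t=16 v=6: → [16,22); WM=15
i=6 t=17 v=6: → [16,23); WM=15
i=7 t=8 v=1: DROP (t<15-2); WM=16

[2,9)=12 [16,23)=18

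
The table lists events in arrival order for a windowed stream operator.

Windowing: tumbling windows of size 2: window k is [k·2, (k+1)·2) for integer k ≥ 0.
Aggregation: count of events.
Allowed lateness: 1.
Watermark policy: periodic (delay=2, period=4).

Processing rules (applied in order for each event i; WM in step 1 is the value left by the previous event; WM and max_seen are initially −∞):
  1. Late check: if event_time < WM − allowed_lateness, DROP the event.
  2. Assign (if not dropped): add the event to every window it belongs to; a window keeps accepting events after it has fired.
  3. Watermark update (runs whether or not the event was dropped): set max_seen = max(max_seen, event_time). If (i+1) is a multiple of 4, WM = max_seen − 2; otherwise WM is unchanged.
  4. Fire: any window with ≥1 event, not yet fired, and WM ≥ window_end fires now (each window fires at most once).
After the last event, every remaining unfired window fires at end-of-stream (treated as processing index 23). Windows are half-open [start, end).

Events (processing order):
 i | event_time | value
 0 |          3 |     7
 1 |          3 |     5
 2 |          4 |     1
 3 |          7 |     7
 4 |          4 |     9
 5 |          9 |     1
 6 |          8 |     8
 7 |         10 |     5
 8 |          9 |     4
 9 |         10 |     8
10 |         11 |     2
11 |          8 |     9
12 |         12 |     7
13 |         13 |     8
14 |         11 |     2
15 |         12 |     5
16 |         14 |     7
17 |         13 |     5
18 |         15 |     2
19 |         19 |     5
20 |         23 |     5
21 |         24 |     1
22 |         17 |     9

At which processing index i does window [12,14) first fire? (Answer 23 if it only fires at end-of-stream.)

19

i=0 t=3 v=7: → [2,4); WM=−∞
i=1 t=3 v=5: → [2,4); WM=−∞
i=2 t=4 v=1: → [4,6); WM=−∞
i=3 t=7 v=7: → [6,8); WM=5; [2,4) fires=2
i=4 t=4 v=9: → [4,6); WM=5
i=5 t=9 v=1: → [8,10); WM=5
i=6 t=8 v=8: → [8,10); WM=5
i=7 t=10 v=5: → [10,12); WM=8; [4,6) fires=2 [6,8) fires=1
i=8 t=9 v=4: → [8,10); WM=8
i=9 t=10 v=8: → [10,12); WM=8
i=10 t=11 v=2: → [10,12); WM=8
i=11 t=8 v=9: → [8,10); WM=9
i=12 t=12 v=7: → [12,14); WM=9
i=13 t=13 v=8: → [12,14); WM=9
i=14 t=11 v=2: → [10,12); WM=9
i=15 t=12 v=5: → [12,14); WM=11; [8,10) fires=4
i=16 t=14 v=7: → [14,16); WM=11
i=17 t=13 v=5: → [12,14); WM=11
i=18 t=15 v=2: → [14,16); WM=11
i=19 t=19 v=5: → [18,20); WM=17; [10,12) fires=4 [12,14) fires=4 [14,16) fires=2
i=20 t=23 v=5: → [22,24); WM=17
i=21 t=24 v=1: → [24,26); WM=17
i=22 t=17 v=9: → [16,18); WM=17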